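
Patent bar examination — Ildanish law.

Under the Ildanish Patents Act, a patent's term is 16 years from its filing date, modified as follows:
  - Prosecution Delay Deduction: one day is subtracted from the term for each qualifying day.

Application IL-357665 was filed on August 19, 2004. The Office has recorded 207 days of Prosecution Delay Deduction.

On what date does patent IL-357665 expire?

Base term: filing date + 16 years → 19 August 2020.
Prosecution Delay Deduction: −207 days → 25 January 2020.

2020-01-25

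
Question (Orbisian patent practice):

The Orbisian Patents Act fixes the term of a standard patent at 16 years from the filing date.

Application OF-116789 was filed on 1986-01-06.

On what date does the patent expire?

2002-01-06

Filing date + 16 years → 6 January 2002.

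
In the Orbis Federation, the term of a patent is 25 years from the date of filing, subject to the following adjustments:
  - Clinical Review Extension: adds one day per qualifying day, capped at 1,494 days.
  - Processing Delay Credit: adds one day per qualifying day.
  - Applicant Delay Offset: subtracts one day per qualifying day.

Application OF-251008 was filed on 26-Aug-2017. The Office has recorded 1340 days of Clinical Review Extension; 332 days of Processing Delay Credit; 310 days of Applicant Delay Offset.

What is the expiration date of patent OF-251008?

Base term: filing date + 25 years → 26 August 2042.
Clinical Review Extension: 1340 days (within the 1494-day cap) → +1340 days → 27 April 2046.
Processing Delay Credit: +332 days → 25 March 2047.
Applicant Delay Offset: −310 days → 19 May 2046.

2046-05-19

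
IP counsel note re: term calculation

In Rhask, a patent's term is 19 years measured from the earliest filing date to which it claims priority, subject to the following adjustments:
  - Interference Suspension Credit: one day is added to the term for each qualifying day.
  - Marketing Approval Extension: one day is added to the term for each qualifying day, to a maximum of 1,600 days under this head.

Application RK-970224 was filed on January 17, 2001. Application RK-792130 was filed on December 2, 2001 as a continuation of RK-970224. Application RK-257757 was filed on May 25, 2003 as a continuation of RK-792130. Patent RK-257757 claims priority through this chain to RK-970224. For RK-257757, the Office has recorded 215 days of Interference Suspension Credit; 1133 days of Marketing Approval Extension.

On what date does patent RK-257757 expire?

Earliest priority filing: 17 January 2001.
Base term: 17 January 2001 + 19 years → 17 January 2020.
Interference Suspension Credit: +215 days → 19 August 2020.
Marketing Approval Extension: 1133 days (within the 1600-day cap) → +1133 days → 26 September 2023.

2023-09-26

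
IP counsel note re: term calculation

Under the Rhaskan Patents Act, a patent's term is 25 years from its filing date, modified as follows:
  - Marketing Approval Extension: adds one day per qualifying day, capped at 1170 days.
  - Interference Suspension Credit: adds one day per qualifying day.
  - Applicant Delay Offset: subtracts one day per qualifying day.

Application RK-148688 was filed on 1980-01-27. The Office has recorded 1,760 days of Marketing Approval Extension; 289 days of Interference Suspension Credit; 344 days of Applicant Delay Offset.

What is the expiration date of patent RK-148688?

2008-02-16

Base term: filing date + 25 years → 27 January 2005.
Marketing Approval Extension: 1760 days claimed exceeds the 1170-day cap, so +1170 days → 11 April 2008.
Interference Suspension Credit: +289 days → 25 January 2009.
Applicant Delay Offset: −344 days → 16 February 2008.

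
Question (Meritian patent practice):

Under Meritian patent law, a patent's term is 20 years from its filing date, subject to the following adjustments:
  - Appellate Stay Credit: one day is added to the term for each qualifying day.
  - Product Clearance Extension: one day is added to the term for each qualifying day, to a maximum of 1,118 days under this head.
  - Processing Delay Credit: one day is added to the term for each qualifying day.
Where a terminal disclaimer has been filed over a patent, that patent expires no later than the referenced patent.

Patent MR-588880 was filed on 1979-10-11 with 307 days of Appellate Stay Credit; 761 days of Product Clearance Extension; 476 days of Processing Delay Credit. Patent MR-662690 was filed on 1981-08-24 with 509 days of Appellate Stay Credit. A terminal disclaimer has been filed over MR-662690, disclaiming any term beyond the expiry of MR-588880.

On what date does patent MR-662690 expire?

2003-01-15

Natural term of MR-662690:
  Base: filing + 20 years → 24 August 2001.
  Appellate Stay Credit: +509 days → 15 January 2003.
Expiry of referenced patent MR-588880:
  Base: filing + 20 years → 11 October 1999.
  Appellate Stay Credit: +307 days → 13 August 2000.
  Product Clearance Extension: 761 days (within the 1118-day cap) → +761 days → 13 September 2002.
  Processing Delay Credit: +476 days → 2 January 2004.
Terminal disclaimer: MR-662690 expires on the earlier of 15 January 2003 and 2 January 2004.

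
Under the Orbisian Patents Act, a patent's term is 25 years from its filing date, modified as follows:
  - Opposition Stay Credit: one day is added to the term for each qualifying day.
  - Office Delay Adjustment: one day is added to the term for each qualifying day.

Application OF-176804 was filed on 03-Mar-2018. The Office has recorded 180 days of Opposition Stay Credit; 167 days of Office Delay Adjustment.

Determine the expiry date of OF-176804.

Base term: filing date + 25 years → 3 March 2043.
Opposition Stay Credit: +180 days → 30 August 2043.
Office Delay Adjustment: +167 days → 13 February 2044.

February 13, 2044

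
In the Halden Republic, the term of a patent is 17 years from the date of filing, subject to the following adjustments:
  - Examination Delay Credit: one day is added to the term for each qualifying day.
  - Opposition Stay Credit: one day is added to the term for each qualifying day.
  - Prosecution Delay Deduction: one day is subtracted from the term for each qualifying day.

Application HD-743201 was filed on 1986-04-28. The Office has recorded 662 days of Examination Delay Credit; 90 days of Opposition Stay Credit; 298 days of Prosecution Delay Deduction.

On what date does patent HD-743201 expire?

Base term: filing date + 17 years → 28 April 2003.
Examination Delay Credit: +662 days → 18 February 2005.
Opposition Stay Credit: +90 days → 19 May 2005.
Prosecution Delay Deduction: −298 days → 25 July 2004.

2004-07-25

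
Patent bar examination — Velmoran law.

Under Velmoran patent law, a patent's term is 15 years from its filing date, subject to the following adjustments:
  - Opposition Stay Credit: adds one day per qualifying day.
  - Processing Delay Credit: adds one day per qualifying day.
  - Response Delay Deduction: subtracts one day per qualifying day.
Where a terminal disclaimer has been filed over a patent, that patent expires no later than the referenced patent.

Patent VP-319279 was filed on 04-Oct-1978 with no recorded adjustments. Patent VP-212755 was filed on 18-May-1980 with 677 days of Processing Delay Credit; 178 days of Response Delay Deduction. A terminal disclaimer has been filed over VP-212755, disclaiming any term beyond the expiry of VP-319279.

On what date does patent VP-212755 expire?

October 4, 1993

Natural term of VP-212755:
  Base: filing + 15 years → 18 May 1995.
  Processing Delay Credit: +677 days → 25 March 1997.
  Response Delay Deduction: −178 days → 28 September 1996.
Expiry of referenced patent VP-319279:
  Base: filing + 15 years → 4 October 1993.
Terminal disclaimer: VP-212755 expires on the earlier of 28 September 1996 and 4 October 1993.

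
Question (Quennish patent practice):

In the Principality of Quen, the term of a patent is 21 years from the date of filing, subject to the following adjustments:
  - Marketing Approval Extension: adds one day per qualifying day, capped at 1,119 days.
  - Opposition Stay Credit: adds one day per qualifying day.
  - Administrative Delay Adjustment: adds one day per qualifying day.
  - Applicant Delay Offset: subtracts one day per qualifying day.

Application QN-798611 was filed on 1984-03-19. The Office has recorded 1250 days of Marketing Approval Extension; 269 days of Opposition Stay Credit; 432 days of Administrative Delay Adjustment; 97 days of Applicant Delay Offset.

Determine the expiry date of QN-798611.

Base term: filing date + 21 years → 19 March 2005.
Marketing Approval Extension: 1250 days claimed exceeds the 1119-day cap, so +1119 days → 11 April 2008.
Opposition Stay Credit: +269 days → 5 January 2009.
Administrative Delay Adjustment: +432 days → 13 March 2010.
Applicant Delay Offset: −97 days → 6 December 2009.

2009-12-06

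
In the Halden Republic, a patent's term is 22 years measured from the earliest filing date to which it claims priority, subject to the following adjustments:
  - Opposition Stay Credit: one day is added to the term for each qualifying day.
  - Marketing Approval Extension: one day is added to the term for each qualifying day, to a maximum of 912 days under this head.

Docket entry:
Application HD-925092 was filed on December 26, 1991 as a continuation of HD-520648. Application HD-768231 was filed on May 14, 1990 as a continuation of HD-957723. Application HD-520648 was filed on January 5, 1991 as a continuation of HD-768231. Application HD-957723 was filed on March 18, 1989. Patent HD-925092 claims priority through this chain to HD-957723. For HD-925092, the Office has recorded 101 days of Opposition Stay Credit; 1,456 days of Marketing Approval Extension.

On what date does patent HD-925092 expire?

2013-12-25

Earliest priority filing: 18 March 1989.
Base term: 18 March 1989 + 22 years → 18 March 2011.
Opposition Stay Credit: +101 days → 27 June 2011.
Marketing Approval Extension: 1456 days claimed exceeds the 912-day cap, so +912 days → 25 December 2013.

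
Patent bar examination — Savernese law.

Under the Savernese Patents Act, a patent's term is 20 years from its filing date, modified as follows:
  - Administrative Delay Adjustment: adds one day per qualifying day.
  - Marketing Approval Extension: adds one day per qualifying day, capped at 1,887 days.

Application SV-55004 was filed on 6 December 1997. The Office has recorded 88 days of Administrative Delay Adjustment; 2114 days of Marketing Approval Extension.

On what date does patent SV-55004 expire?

2023-05-04

Base term: filing date + 20 years → 6 December 2017.
Administrative Delay Adjustment: +88 days → 4 March 2018.
Marketing Approval Extension: 2114 days claimed exceeds the 1887-day cap, so +1887 days → 4 May 2023.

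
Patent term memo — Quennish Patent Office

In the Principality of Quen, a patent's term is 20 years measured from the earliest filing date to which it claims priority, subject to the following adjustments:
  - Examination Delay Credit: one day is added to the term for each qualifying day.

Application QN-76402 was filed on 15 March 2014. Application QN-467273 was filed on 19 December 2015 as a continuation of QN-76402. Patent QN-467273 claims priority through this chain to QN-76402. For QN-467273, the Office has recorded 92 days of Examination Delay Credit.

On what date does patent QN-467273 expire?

June 15, 2034

Earliest priority filing: 15 March 2014.
Base term: 15 March 2014 + 20 years → 15 March 2034.
Examination Delay Credit: +92 days → 15 June 2034.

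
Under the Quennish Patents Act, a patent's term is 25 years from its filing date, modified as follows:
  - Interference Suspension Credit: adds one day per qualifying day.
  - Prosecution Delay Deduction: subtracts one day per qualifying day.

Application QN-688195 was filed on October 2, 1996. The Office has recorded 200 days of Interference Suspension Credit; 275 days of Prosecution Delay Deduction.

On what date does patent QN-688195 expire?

July 19, 2021

Base term: filing date + 25 years → 2 October 2021.
Interference Suspension Credit: +200 days → 20 April 2022.
Prosecution Delay Deduction: −275 days → 19 July 2021.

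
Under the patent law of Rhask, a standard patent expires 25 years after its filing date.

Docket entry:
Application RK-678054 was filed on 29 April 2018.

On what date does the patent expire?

April 29, 2043

Filing date + 25 years → 29 April 2043.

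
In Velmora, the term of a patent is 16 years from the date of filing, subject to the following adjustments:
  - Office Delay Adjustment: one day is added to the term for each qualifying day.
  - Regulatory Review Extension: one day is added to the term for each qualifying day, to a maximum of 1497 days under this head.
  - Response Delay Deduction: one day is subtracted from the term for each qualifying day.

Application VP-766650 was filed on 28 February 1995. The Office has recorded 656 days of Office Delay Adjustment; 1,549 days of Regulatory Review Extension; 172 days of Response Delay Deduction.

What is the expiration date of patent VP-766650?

Base term: filing date + 16 years → 28 February 2011.
Office Delay Adjustment: +656 days → 15 December 2012.
Regulatory Review Extension: 1549 days claimed exceeds the 1497-day cap, so +1497 days → 20 January 2017.
Response Delay Deduction: −172 days → 1 August 2016.

2016-08-01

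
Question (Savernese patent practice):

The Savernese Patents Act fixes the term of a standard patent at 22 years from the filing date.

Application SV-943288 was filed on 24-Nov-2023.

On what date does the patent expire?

Filing date + 22 years → 24 November 2045.

November 24, 2045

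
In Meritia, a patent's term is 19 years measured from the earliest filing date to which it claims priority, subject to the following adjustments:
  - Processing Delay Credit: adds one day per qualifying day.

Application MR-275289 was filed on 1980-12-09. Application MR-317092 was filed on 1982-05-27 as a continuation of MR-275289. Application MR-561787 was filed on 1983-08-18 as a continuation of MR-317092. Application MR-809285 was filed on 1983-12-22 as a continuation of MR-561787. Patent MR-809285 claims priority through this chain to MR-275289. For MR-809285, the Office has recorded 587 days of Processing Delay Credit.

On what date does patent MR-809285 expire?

2001-07-18

Earliest priority filing: 9 December 1980.
Base term: 9 December 1980 + 19 years → 9 December 1999.
Processing Delay Credit: +587 days → 18 July 2001.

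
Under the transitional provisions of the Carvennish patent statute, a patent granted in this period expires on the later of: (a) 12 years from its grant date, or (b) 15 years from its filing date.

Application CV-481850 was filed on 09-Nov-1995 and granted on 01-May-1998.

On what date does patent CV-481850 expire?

(a) grant + 12 years → 1 May 2010.
(b) filing + 15 years → 9 November 2010.
Later of the two: 9 November 2010.

2010-11-09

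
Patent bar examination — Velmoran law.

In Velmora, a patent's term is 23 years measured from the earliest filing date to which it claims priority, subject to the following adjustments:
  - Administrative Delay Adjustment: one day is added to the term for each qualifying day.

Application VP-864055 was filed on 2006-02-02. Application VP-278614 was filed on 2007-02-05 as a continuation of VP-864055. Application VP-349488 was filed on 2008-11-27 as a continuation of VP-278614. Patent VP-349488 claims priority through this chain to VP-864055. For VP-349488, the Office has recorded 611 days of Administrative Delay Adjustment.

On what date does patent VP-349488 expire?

Earliest priority filing: 2 February 2006.
Base term: 2 February 2006 + 23 years → 2 February 2029.
Administrative Delay Adjustment: +611 days → 6 October 2030.

October 6, 2030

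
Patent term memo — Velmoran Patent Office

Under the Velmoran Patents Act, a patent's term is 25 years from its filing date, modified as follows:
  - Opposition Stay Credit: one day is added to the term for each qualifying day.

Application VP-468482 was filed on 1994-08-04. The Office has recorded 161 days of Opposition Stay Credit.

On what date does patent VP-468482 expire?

January 12, 2020

Base term: filing date + 25 years → 4 August 2019.
Opposition Stay Credit: +161 days → 12 January 2020.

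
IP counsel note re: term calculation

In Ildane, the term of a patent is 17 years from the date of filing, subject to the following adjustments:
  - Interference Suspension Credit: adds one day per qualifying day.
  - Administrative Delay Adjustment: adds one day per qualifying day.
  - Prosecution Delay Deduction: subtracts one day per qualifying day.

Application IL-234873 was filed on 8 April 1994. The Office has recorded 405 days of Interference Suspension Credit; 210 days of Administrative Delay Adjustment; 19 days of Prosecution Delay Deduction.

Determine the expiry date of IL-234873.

Base term: filing date + 17 years → 8 April 2011.
Interference Suspension Credit: +405 days → 17 May 2012.
Administrative Delay Adjustment: +210 days → 13 December 2012.
Prosecution Delay Deduction: −19 days → 24 November 2012.

November 24, 2012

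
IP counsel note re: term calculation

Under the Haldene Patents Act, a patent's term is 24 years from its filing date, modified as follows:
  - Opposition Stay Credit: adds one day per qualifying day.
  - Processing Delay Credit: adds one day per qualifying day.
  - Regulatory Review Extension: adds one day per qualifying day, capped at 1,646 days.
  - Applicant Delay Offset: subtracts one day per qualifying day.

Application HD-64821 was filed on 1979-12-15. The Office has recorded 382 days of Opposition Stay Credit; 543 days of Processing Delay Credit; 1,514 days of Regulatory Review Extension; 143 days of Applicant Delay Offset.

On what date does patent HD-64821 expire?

Base term: filing date + 24 years → 15 December 2003.
Opposition Stay Credit: +382 days → 31 December 2004.
Processing Delay Credit: +543 days → 27 June 2006.
Regulatory Review Extension: 1514 days (within the 1646-day cap) → +1514 days → 19 August 2010.
Applicant Delay Offset: −143 days → 29 March 2010.

March 29, 2010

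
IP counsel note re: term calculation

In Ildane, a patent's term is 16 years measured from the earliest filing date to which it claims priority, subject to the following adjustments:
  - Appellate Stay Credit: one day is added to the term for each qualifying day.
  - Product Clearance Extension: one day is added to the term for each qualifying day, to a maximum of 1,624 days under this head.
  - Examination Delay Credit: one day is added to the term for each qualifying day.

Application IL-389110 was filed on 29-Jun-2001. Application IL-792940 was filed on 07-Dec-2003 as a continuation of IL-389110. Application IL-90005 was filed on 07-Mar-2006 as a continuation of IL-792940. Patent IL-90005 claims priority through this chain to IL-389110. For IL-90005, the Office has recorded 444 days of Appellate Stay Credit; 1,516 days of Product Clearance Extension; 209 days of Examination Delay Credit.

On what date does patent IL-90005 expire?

Earliest priority filing: 29 June 2001.
Base term: 29 June 2001 + 16 years → 29 June 2017.
Appellate Stay Credit: +444 days → 16 September 2018.
Product Clearance Extension: 1516 days (within the 1624-day cap) → +1516 days → 10 November 2022.
Examination Delay Credit: +209 days → 7 June 2023.

June 7, 2023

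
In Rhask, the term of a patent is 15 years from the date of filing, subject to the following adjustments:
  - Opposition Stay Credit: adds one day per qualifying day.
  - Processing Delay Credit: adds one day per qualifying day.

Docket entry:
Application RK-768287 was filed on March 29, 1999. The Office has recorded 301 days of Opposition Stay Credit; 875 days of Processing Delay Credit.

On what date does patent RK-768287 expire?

Base term: filing date + 15 years → 29 March 2014.
Opposition Stay Credit: +301 days → 24 January 2015.
Processing Delay Credit: +875 days → 17 June 2017.

2017-06-17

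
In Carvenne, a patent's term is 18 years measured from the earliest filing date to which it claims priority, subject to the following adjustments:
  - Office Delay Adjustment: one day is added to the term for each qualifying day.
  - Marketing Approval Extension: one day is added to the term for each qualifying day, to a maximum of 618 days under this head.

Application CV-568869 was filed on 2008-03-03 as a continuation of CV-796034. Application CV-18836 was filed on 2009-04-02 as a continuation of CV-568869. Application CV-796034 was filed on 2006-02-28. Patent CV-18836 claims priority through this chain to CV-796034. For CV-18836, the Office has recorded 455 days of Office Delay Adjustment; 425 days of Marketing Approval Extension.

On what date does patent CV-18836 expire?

2026-07-27

Earliest priority filing: 28 February 2006.
Base term: 28 February 2006 + 18 years → 28 February 2024.
Office Delay Adjustment: +455 days → 28 May 2025.
Marketing Approval Extension: 425 days (within the 618-day cap) → +425 days → 27 July 2026.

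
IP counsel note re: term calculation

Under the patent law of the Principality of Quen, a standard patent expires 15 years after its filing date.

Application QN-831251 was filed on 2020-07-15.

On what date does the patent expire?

July 15, 2035

Filing date + 15 years → 15 July 2035.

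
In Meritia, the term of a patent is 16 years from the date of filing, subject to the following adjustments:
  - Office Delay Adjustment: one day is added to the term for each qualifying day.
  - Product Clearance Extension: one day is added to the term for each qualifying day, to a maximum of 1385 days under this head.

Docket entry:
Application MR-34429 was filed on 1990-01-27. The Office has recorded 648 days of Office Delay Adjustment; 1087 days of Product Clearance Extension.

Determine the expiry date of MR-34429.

Base term: filing date + 16 years → 27 January 2006.
Office Delay Adjustment: +648 days → 6 November 2007.
Product Clearance Extension: 1087 days (within the 1385-day cap) → +1087 days → 28 October 2010.

October 28, 2010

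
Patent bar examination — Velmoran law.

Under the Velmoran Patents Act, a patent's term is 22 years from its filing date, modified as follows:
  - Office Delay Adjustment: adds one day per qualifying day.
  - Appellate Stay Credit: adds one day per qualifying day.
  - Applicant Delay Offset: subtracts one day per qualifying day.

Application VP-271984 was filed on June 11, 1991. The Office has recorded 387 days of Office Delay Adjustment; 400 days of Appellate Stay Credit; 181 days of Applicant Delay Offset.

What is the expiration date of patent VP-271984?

February 7, 2015

Base term: filing date + 22 years → 11 June 2013.
Office Delay Adjustment: +387 days → 3 July 2014.
Appellate Stay Credit: +400 days → 7 August 2015.
Applicant Delay Offset: −181 days → 7 February 2015.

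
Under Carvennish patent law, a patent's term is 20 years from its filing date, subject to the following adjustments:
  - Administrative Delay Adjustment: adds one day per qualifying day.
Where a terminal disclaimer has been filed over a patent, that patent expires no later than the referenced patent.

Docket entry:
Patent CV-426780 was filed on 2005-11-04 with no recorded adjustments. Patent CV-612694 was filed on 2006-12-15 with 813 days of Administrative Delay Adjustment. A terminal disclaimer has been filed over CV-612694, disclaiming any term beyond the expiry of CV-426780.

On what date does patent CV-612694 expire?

2025-11-04

Natural term of CV-612694:
  Base: filing + 20 years → 15 December 2026.
  Administrative Delay Adjustment: +813 days → 7 March 2029.
Expiry of referenced patent CV-426780:
  Base: filing + 20 years → 4 November 2025.
Terminal disclaimer: CV-612694 expires on the earlier of 7 March 2029 and 4 November 2025.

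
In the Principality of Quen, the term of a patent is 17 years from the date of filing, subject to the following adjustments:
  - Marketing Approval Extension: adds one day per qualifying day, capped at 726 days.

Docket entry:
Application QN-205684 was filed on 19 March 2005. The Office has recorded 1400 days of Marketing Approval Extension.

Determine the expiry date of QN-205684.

Base term: filing date + 17 years → 19 March 2022.
Marketing Approval Extension: 1400 days claimed exceeds the 726-day cap, so +726 days → 14 March 2024.

March 14, 2024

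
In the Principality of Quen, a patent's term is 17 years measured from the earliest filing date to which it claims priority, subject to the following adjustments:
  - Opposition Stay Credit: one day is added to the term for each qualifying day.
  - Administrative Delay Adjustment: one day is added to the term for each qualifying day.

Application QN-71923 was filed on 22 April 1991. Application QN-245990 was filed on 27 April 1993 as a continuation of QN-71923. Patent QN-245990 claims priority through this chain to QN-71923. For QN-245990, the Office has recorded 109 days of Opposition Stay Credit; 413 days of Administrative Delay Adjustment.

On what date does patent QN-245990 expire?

September 26, 2009

Earliest priority filing: 22 April 1991.
Base term: 22 April 1991 + 17 years → 22 April 2008.
Opposition Stay Credit: +109 days → 9 August 2008.
Administrative Delay Adjustment: +413 days → 26 September 2009.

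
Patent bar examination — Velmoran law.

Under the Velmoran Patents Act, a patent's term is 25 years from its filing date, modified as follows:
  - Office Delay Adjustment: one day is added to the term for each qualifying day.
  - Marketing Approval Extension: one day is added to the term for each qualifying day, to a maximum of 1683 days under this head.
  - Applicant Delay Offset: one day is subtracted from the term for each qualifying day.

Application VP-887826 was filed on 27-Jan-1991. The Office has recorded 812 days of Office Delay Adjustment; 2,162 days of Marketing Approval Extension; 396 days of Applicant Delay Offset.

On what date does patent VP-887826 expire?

Base term: filing date + 25 years → 27 January 2016.
Office Delay Adjustment: +812 days → 18 April 2018.
Marketing Approval Extension: 2162 days claimed exceeds the 1683-day cap, so +1683 days → 26 November 2022.
Applicant Delay Offset: −396 days → 26 October 2021.

October 26, 2021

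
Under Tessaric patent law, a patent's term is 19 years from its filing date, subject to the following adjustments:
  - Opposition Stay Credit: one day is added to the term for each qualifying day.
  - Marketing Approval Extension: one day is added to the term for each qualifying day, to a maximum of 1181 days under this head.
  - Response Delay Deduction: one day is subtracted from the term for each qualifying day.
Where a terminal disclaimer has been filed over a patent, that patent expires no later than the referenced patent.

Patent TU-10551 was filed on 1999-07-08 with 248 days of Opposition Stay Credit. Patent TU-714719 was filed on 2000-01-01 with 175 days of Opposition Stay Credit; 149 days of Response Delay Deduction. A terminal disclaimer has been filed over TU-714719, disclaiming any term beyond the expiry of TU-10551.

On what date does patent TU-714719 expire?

Natural term of TU-714719:
  Base: filing + 19 years → 1 January 2019.
  Opposition Stay Credit: +175 days → 25 June 2019.
  Response Delay Deduction: −149 days → 27 January 2019.
Expiry of referenced patent TU-10551:
  Base: filing + 19 years → 8 July 2018.
  Opposition Stay Credit: +248 days → 13 March 2019.
Terminal disclaimer: TU-714719 expires on the earlier of 27 January 2019 and 13 March 2019.

2019-01-27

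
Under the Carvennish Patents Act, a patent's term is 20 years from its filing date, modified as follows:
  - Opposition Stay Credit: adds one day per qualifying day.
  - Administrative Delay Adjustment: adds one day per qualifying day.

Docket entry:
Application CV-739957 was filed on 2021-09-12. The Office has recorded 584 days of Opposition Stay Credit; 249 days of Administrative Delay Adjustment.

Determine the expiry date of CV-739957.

2043-12-24

Base term: filing date + 20 years → 12 September 2041.
Opposition Stay Credit: +584 days → 19 April 2043.
Administrative Delay Adjustment: +249 days → 24 December 2043.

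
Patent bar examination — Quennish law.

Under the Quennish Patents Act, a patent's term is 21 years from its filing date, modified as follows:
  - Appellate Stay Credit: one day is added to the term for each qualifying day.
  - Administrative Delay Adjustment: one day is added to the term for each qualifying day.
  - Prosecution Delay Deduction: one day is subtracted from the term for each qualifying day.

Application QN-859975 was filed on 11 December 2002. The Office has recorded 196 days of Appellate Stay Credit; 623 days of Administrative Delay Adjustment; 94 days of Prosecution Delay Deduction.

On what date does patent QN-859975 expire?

2025-12-05

Base term: filing date + 21 years → 11 December 2023.
Appellate Stay Credit: +196 days → 24 June 2024.
Administrative Delay Adjustment: +623 days → 9 March 2026.
Prosecution Delay Deduction: −94 days → 5 December 2025.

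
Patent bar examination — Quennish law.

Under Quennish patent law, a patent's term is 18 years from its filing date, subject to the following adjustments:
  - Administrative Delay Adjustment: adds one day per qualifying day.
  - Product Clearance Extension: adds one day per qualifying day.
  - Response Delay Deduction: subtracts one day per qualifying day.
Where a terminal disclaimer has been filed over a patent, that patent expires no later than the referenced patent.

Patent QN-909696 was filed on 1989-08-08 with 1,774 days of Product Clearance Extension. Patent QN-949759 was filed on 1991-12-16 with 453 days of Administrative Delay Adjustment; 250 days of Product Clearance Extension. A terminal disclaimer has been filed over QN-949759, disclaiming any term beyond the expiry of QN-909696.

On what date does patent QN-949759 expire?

Natural term of QN-949759:
  Base: filing + 18 years → 16 December 2009.
  Administrative Delay Adjustment: +453 days → 14 March 2011.
  Product Clearance Extension: +250 days → 19 November 2011.
Expiry of referenced patent QN-909696:
  Base: filing + 18 years → 8 August 2007.
  Product Clearance Extension: +1774 days → 16 June 2012.
Terminal disclaimer: QN-949759 expires on the earlier of 19 November 2011 and 16 June 2012.

2011-11-19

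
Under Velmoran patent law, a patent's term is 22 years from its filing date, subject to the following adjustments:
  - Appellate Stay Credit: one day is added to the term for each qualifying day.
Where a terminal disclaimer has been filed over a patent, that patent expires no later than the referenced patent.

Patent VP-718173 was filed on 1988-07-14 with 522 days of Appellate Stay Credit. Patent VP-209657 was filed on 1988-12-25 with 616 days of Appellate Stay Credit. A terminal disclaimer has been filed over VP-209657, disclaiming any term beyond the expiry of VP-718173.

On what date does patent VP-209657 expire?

Natural term of VP-209657:
  Base: filing + 22 years → 25 December 2010.
  Appellate Stay Credit: +616 days → 1 September 2012.
Expiry of referenced patent VP-718173:
  Base: filing + 22 years → 14 July 2010.
  Appellate Stay Credit: +522 days → 18 December 2011.
Terminal disclaimer: VP-209657 expires on the earlier of 1 September 2012 and 18 December 2011.

2011-12-18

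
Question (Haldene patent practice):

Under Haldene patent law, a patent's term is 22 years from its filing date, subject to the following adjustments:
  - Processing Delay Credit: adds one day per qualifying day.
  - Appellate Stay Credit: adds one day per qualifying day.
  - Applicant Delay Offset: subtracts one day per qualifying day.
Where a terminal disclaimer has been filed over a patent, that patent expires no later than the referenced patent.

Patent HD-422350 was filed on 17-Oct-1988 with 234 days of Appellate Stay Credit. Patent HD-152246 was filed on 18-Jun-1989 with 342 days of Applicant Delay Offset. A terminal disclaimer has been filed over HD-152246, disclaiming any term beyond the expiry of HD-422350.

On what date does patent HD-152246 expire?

Natural term of HD-152246:
  Base: filing + 22 years → 18 June 2011.
  Applicant Delay Offset: −342 days → 11 July 2010.
Expiry of referenced patent HD-422350:
  Base: filing + 22 years → 17 October 2010.
  Appellate Stay Credit: +234 days → 8 June 2011.
Terminal disclaimer: HD-152246 expires on the earlier of 11 July 2010 and 8 June 2011.

2010-07-11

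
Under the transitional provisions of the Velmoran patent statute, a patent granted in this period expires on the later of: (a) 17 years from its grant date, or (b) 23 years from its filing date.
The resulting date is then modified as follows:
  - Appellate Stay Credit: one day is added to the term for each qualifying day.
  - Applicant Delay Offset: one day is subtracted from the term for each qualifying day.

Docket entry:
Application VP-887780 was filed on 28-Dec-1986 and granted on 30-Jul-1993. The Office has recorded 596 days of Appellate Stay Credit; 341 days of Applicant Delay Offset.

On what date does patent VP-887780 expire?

(a) grant + 17 years → 30 July 2010.
(b) filing + 23 years → 28 December 2009.
Later of the two: 30 July 2010.
Appellate Stay Credit: +596 days → 17 March 2012.
Applicant Delay Offset: −341 days → 11 April 2011.

April 11, 2011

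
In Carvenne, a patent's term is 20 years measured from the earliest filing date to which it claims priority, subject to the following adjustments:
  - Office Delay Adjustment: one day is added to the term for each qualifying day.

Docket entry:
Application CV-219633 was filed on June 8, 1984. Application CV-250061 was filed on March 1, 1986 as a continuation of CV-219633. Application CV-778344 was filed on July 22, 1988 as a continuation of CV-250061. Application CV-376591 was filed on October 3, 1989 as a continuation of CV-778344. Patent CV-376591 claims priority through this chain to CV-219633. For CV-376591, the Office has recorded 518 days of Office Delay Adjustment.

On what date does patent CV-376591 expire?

Earliest priority filing: 8 June 1984.
Base term: 8 June 1984 + 20 years → 8 June 2004.
Office Delay Adjustment: +518 days → 8 November 2005.

November 8, 2005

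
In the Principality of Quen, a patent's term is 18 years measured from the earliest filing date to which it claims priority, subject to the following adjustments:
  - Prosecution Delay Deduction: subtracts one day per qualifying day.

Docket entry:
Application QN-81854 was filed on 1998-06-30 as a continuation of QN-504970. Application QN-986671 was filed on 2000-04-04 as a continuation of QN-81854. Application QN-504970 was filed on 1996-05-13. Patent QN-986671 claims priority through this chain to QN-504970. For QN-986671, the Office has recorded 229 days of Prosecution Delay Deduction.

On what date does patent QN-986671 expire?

Earliest priority filing: 13 May 1996.
Base term: 13 May 1996 + 18 years → 13 May 2014.
Prosecution Delay Deduction: −229 days → 26 September 2013.

2013-09-26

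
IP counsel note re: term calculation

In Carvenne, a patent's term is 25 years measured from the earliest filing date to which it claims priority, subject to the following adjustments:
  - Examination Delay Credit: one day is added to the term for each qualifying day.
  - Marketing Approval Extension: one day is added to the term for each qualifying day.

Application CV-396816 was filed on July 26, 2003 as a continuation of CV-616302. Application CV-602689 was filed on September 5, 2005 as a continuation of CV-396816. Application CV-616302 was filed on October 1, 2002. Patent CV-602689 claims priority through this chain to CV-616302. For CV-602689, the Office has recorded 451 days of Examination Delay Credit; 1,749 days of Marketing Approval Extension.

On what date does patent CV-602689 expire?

Earliest priority filing: 1 October 2002.
Base term: 1 October 2002 + 25 years → 1 October 2027.
Examination Delay Credit: +451 days → 25 December 2028.
Marketing Approval Extension: +1749 days → 9 October 2033.

2033-10-09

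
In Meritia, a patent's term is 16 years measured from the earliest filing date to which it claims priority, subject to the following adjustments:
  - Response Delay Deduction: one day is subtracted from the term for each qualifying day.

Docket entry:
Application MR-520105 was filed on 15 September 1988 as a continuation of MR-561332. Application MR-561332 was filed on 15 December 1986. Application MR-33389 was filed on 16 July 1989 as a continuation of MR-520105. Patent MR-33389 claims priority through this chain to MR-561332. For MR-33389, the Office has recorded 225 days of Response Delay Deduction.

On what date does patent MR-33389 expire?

Earliest priority filing: 15 December 1986.
Base term: 15 December 1986 + 16 years → 15 December 2002.
Response Delay Deduction: −225 days → 4 May 2002.

2002-05-04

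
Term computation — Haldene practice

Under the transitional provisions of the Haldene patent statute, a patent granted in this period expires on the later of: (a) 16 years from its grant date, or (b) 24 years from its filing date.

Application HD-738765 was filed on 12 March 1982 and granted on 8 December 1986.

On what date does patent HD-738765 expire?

(a) grant + 16 years → 8 December 2002.
(b) filing + 24 years → 12 March 2006.
Later of the two: 12 March 2006.

2006-03-12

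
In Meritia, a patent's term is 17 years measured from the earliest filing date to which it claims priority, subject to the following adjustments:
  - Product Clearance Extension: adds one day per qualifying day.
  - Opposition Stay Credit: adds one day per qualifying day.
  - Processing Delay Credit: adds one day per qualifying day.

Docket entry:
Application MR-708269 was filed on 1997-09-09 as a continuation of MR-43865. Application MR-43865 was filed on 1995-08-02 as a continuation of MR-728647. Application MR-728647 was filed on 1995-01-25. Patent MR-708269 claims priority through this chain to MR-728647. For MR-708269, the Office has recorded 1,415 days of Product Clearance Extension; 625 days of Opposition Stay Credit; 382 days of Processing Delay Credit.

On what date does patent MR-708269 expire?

2018-09-12

Earliest priority filing: 25 January 1995.
Base term: 25 January 1995 + 17 years → 25 January 2012.
Product Clearance Extension: +1415 days → 10 December 2015.
Opposition Stay Credit: +625 days → 26 August 2017.
Processing Delay Credit: +382 days → 12 September 2018.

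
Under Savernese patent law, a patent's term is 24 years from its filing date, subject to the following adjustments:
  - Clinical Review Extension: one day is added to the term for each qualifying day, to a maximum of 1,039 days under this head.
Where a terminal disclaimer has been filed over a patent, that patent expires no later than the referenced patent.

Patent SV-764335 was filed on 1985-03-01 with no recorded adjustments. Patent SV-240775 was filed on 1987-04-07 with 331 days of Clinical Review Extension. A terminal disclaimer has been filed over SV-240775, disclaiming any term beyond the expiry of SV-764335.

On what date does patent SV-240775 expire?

Natural term of SV-240775:
  Base: filing + 24 years → 7 April 2011.
  Clinical Review Extension: 331 days (within the 1039-day cap) → +331 days → 3 March 2012.
Expiry of referenced patent SV-764335:
  Base: filing + 24 years → 1 March 2009.
Terminal disclaimer: SV-240775 expires on the earlier of 3 March 2012 and 1 March 2009.

2009-03-01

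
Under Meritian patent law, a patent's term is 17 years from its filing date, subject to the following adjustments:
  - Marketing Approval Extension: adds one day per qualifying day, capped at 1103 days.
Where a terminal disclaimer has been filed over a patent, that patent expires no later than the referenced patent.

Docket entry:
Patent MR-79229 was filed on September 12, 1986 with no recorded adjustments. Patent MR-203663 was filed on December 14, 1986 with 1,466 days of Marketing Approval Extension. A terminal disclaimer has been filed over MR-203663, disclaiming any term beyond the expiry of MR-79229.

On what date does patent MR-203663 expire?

2003-09-12

Natural term of MR-203663:
  Base: filing + 17 years → 14 December 2003.
  Marketing Approval Extension: 1466 days claimed exceeds the 1103-day cap, so +1103 days → 21 December 2006.
Expiry of referenced patent MR-79229:
  Base: filing + 17 years → 12 September 2003.
Terminal disclaimer: MR-203663 expires on the earlier of 21 December 2006 and 12 September 2003.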